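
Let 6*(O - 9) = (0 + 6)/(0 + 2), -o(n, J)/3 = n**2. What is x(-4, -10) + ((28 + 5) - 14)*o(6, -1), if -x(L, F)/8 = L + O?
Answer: -2096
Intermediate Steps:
o(n, J) = -3*n**2
O = 19/2 (O = 9 + ((0 + 6)/(0 + 2))/6 = 9 + (6/2)/6 = 9 + (6*(1/2))/6 = 9 + (1/6)*3 = 9 + 1/2 = 19/2 ≈ 9.5000)
x(L, F) = -76 - 8*L (x(L, F) = -8*(L + 19/2) = -8*(19/2 + L) = -76 - 8*L)
x(-4, -10) + ((28 + 5) - 14)*o(6, -1) = (-76 - 8*(-4)) + ((28 + 5) - 14)*(-3*6**2) = (-76 + 32) + (33 - 14)*(-3*36) = -44 + 19*(-108) = -44 - 2052 = -2096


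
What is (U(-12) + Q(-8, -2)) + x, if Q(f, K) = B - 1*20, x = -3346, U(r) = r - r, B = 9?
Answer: -3357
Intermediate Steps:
U(r) = 0
Q(f, K) = -11 (Q(f, K) = 9 - 1*20 = 9 - 20 = -11)
(U(-12) + Q(-8, -2)) + x = (0 - 11) - 3346 = -11 - 3346 = -3357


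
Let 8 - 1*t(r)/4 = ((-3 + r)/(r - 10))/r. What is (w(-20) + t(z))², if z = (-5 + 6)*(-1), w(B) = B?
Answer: 21904/121 ≈ 181.02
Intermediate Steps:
z = -1 (z = 1*(-1) = -1)
t(r) = 32 - 4*(-3 + r)/(r*(-10 + r)) (t(r) = 32 - 4*(-3 + r)/(r - 10)/r = 32 - 4*(-3 + r)/(-10 + r)/r = 32 - 4*(-3 + r)/(r*(-10 + r)))
(w(-20) + t(z))² = (-20 + 4*(3 - 81*(-1) + 8*(-1)²)/(-1*(-10 - 1)))² = (-20 + 4*(-1)*(3 + 81 + 8*1)/(-11))² = (-20 + 4*(-1)*(-1/11)*(3 + 81 + 8))² = (-20 + 4*(-1)*(-1/11)*92)² = (-20 + 368/11)² = (148/11)² = 21904/121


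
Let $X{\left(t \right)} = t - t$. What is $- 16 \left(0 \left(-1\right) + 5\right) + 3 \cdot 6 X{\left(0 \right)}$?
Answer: $-80$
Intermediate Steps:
$X{\left(t \right)} = 0$
$- 16 \left(0 \left(-1\right) + 5\right) + 3 \cdot 6 X{\left(0 \right)} = - 16 \left(0 \left(-1\right) + 5\right) + 3 \cdot 6 \cdot 0 = - 16 \left(0 + 5\right) + 18 \cdot 0 = \left(-16\right) 5 + 0 = -80 + 0 = -80$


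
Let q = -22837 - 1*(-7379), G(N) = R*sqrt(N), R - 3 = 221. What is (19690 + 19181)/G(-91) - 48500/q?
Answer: 24250/7729 - 5553*I*sqrt(91)/2912 ≈ 3.1375 - 18.191*I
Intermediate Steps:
R = 224 (R = 3 + 221 = 224)
G(N) = 224*sqrt(N)
q = -15458 (q = -22837 + 7379 = -15458)
(19690 + 19181)/G(-91) - 48500/q = (19690 + 19181)/((224*sqrt(-91))) - 48500/(-15458) = 38871/((224*(I*sqrt(91)))) - 48500*(-1/15458) = 38871/((224*I*sqrt(91))) + 24250/7729 = 38871*(-I*sqrt(91)/20384) + 24250/7729 = -5553*I*sqrt(91)/2912 + 24250/7729 = 24250/7729 - 5553*I*sqrt(91)/2912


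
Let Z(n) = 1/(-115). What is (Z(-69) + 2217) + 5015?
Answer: 831679/115 ≈ 7232.0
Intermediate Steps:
Z(n) = -1/115
(Z(-69) + 2217) + 5015 = (-1/115 + 2217) + 5015 = 254954/115 + 5015 = 831679/115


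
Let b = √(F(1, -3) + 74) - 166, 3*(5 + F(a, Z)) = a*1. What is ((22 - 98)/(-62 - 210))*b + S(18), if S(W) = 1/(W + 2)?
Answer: -15753/340 + 19*√39/51 ≈ -44.006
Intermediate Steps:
F(a, Z) = -5 + a/3 (F(a, Z) = -5 + (a*1)/3 = -5 + a/3)
S(W) = 1/(2 + W)
b = -166 + 4*√39/3 (b = √((-5 + (⅓)*1) + 74) - 166 = √((-5 + ⅓) + 74) - 166 = √(-14/3 + 74) - 166 = √(208/3) - 166 = 4*√39/3 - 166 = -166 + 4*√39/3 ≈ -157.67)
((22 - 98)/(-62 - 210))*b + S(18) = ((22 - 98)/(-62 - 210))*(-166 + 4*√39/3) + 1/(2 + 18) = (-76/(-272))*(-166 + 4*√39/3) + 1/20 = (-76*(-1/272))*(-166 + 4*√39/3) + 1/20 = 19*(-166 + 4*√39/3)/68 + 1/20 = (-1577/34 + 19*√39/51) + 1/20 = -15753/340 + 19*√39/51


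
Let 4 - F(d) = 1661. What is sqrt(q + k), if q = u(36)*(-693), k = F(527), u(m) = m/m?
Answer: 5*I*sqrt(94) ≈ 48.477*I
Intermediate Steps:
F(d) = -1657 (F(d) = 4 - 1*1661 = 4 - 1661 = -1657)
u(m) = 1
k = -1657
q = -693 (q = 1*(-693) = -693)
sqrt(q + k) = sqrt(-693 - 1657) = sqrt(-2350) = 5*I*sqrt(94)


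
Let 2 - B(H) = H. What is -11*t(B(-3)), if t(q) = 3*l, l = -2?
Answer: 66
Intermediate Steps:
B(H) = 2 - H
t(q) = -6 (t(q) = 3*(-2) = -6)
-11*t(B(-3)) = -11*(-6) = 66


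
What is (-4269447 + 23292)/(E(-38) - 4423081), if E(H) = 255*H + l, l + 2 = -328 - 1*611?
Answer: 1415385/1477904 ≈ 0.95770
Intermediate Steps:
l = -941 (l = -2 + (-328 - 1*611) = -2 + (-328 - 611) = -2 - 939 = -941)
E(H) = -941 + 255*H (E(H) = 255*H - 941 = -941 + 255*H)
(-4269447 + 23292)/(E(-38) - 4423081) = (-4269447 + 23292)/((-941 + 255*(-38)) - 4423081) = -4246155/((-941 - 9690) - 4423081) = -4246155/(-10631 - 4423081) = -4246155/(-4433712) = -4246155*(-1/4433712) = 1415385/1477904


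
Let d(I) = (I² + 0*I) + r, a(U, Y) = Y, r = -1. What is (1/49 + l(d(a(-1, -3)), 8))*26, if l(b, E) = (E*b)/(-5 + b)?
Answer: 81614/147 ≈ 555.20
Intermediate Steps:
d(I) = -1 + I² (d(I) = (I² + 0*I) - 1 = (I² + 0) - 1 = I² - 1 = -1 + I²)
l(b, E) = E*b/(-5 + b)
(1/49 + l(d(a(-1, -3)), 8))*26 = (1/49 + 8*(-1 + (-3)²)/(-5 + (-1 + (-3)²)))*26 = (1/49 + 8*(-1 + 9)/(-5 + (-1 + 9)))*26 = (1/49 + 8*8/(-5 + 8))*26 = (1/49 + 8*8/3)*26 = (1/49 + 8*8*(⅓))*26 = (1/49 + 64/3)*26 = (3139/147)*26 = 81614/147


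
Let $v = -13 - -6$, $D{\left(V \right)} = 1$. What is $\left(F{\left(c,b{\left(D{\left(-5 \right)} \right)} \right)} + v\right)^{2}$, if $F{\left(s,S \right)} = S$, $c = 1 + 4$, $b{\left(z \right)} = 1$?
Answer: $36$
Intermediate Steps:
$c = 5$
$v = -7$ ($v = -13 + 6 = -7$)
$\left(F{\left(c,b{\left(D{\left(-5 \right)} \right)} \right)} + v\right)^{2} = \left(1 - 7\right)^{2} = \left(-6\right)^{2} = 36$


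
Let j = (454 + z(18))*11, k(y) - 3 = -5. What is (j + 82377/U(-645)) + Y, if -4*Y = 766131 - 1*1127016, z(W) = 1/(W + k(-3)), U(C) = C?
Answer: 327103481/3440 ≈ 95088.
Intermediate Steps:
k(y) = -2 (k(y) = 3 - 5 = -2)
z(W) = 1/(-2 + W) (z(W) = 1/(W - 2) = 1/(-2 + W))
j = 79915/16 (j = (454 + 1/(-2 + 18))*11 = (454 + 1/16)*11 = (7265/16)*11 = 79915/16 ≈ 4994.7)
Y = 360885/4 (Y = -(766131 - 1*1127016)/4 = -(766131 - 1127016)/4 = -1/4*(-360885) = 360885/4 ≈ 90221.)
(j + 82377/U(-645)) + Y = (79915/16 + 82377/(-645)) + 360885/4 = (79915/16 + 82377*(-1/645)) + 360885/4 = (79915/16 - 27459/215) + 360885/4 = 16742381/3440 + 360885/4 = 327103481/3440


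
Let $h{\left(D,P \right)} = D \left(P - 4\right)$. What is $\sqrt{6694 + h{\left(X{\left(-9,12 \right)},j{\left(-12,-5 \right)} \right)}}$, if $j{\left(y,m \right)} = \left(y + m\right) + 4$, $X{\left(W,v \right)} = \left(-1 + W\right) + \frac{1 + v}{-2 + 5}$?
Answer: $\frac{\sqrt{61113}}{3} \approx 82.403$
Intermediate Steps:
$X{\left(W,v \right)} = - \frac{2}{3} + W + \frac{v}{3}$ ($X{\left(W,v \right)} = \left(-1 + W\right) + \frac{1 + v}{3} = \left(-1 + W\right) + \left(1 + v\right) \frac{1}{3} = \left(-1 + W\right) + \left(\frac{1}{3} + \frac{v}{3}\right) = - \frac{2}{3} + W + \frac{v}{3}$)
$j{\left(y,m \right)} = 4 + m + y$ ($j{\left(y,m \right)} = \left(m + y\right) + 4 = 4 + m + y$)
$h{\left(D,P \right)} = D \left(-4 + P\right)$
$\sqrt{6694 + h{\left(X{\left(-9,12 \right)},j{\left(-12,-5 \right)} \right)}} = \sqrt{6694 + \left(- \frac{2}{3} - 9 + \frac{1}{3} \cdot 12\right) \left(-4 - 13\right)} = \sqrt{6694 + \left(- \frac{2}{3} - 9 + 4\right) \left(-4 - 13\right)} = \sqrt{6694 - - \frac{289}{3}} = \sqrt{6694 + \frac{289}{3}} = \sqrt{\frac{20371}{3}} = \frac{\sqrt{61113}}{3}$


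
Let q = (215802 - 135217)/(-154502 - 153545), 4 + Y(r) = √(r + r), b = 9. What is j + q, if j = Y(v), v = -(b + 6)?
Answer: -1312773/308047 + I*√30 ≈ -4.2616 + 5.4772*I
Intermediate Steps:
v = -15 (v = -(9 + 6) = -1*15 = -15)
Y(r) = -4 + √2*√r (Y(r) = -4 + √(r + r) = -4 + √(2*r) = -4 + √2*√r)
q = -80585/308047 (q = 80585/(-308047) = 80585*(-1/308047) = -80585/308047 ≈ -0.26160)
j = -4 + I*√30 (j = -4 + √2*√(-15) = -4 + √2*(I*√15) = -4 + I*√30 ≈ -4.0 + 5.4772*I)
j + q = (-4 + I*√30) - 80585/308047 = -1312773/308047 + I*√30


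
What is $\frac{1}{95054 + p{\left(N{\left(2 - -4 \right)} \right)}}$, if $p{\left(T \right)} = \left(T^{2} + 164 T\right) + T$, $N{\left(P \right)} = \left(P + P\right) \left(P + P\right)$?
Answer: $\frac{1}{139550} \approx 7.1659 \cdot 10^{-6}$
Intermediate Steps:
$N{\left(P \right)} = 4 P^{2}$ ($N{\left(P \right)} = 2 P 2 P = 4 P^{2}$)
$p{\left(T \right)} = T^{2} + 165 T$
$\frac{1}{95054 + p{\left(N{\left(2 - -4 \right)} \right)}} = \frac{1}{95054 + 4 \left(2 - -4\right)^{2} \left(165 + 4 \left(2 - -4\right)^{2}\right)} = \frac{1}{95054 + 4 \left(2 + 4\right)^{2} \left(165 + 4 \left(2 + 4\right)^{2}\right)} = \frac{1}{95054 + 4 \cdot 6^{2} \left(165 + 4 \cdot 6^{2}\right)} = \frac{1}{95054 + 4 \cdot 36 \left(165 + 4 \cdot 36\right)} = \frac{1}{95054 + 144 \left(165 + 144\right)} = \frac{1}{95054 + 144 \cdot 309} = \frac{1}{95054 + 44496} = \frac{1}{139550}$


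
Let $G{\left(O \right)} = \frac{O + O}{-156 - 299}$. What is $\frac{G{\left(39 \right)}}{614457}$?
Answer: $- \frac{2}{7168665} \approx -2.7899 \cdot 10^{-7}$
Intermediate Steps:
$G{\left(O \right)} = - \frac{2 O}{455}$ ($G{\left(O \right)} = \frac{2 O}{-455} = 2 O \left(- \frac{1}{455}\right) = - \frac{2 O}{455}$)
$\frac{G{\left(39 \right)}}{614457} = \frac{\left(- \frac{2}{455}\right) 39}{614457} = \left(- \frac{6}{35}\right) \frac{1}{614457} = - \frac{2}{7168665}$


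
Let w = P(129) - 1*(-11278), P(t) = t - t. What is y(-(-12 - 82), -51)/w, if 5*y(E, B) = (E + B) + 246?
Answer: 289/56390 ≈ 0.0051250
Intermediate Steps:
y(E, B) = 246/5 + B/5 + E/5 (y(E, B) = ((E + B) + 246)/5 = ((B + E) + 246)/5 = (246 + B + E)/5 = 246/5 + B/5 + E/5)
P(t) = 0
w = 11278 (w = 0 - 1*(-11278) = 0 + 11278 = 11278)
y(-(-12 - 82), -51)/w = (246/5 + (⅕)*(-51) + (-(-12 - 82))/5)/11278 = (246/5 - 51/5 + (-1*(-94))/5)*(1/11278) = (246/5 - 51/5 + (⅕)*94)*(1/11278) = (246/5 - 51/5 + 94/5)*(1/11278) = (289/5)*(1/11278) = 289/56390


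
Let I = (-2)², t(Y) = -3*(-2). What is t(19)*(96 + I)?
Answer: 600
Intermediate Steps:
t(Y) = 6
I = 4
t(19)*(96 + I) = 6*(96 + 4) = 6*100 = 600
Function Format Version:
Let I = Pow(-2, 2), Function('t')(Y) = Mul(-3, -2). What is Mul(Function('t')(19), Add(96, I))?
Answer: 600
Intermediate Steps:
Function('t')(Y) = 6
I = 4
Mul(Function('t')(19), Add(96, I)) = Mul(6, Add(96, 4)) = Mul(6, 100) = 600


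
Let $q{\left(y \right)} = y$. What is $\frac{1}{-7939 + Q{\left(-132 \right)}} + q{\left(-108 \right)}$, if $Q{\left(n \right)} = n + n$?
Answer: $- \frac{885925}{8203} \approx -108.0$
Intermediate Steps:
$Q{\left(n \right)} = 2 n$
$\frac{1}{-7939 + Q{\left(-132 \right)}} + q{\left(-108 \right)} = \frac{1}{-7939 + 2 \left(-132\right)} - 108 = \frac{1}{-7939 - 264} - 108 = \frac{1}{-8203} - 108 = - \frac{1}{8203} - 108 = - \frac{885925}{8203}$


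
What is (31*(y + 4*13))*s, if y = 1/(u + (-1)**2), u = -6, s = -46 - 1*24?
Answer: -112406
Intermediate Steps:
s = -70 (s = -46 - 24 = -70)
y = -1/5 (y = 1/(-6 + (-1)**2) = 1/(-6 + 1) = 1/(-5) = -1/5 ≈ -0.20000)
(31*(y + 4*13))*s = (31*(-1/5 + 4*13))*(-70) = (31*(-1/5 + 52))*(-70) = (31*(259/5))*(-70) = (8029/5)*(-70) = -112406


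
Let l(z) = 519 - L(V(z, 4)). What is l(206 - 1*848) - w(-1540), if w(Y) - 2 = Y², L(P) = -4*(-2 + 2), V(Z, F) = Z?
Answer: -2371083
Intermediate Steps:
L(P) = 0 (L(P) = -4*0 = 0)
l(z) = 519 (l(z) = 519 - 1*0 = 519 + 0 = 519)
w(Y) = 2 + Y²
l(206 - 1*848) - w(-1540) = 519 - (2 + (-1540)²) = 519 - (2 + 2371600) = 519 - 1*2371602 = 519 - 2371602 = -2371083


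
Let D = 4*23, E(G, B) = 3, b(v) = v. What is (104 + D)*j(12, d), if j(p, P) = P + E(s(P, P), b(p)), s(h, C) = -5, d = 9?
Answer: 2352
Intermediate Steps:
j(p, P) = 3 + P (j(p, P) = P + 3 = 3 + P)
D = 92
(104 + D)*j(12, d) = (104 + 92)*(3 + 9) = 196*12 = 2352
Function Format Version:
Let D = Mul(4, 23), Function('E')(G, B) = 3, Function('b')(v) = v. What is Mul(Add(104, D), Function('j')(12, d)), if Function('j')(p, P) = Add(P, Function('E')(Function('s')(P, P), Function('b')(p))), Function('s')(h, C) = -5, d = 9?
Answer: 2352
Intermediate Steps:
Function('j')(p, P) = Add(3, P) (Function('j')(p, P) = Add(P, 3) = Add(3, P))
D = 92
Mul(Add(104, D), Function('j')(12, d)) = Mul(Add(104, 92), Add(3, 9)) = Mul(196, 12) = 2352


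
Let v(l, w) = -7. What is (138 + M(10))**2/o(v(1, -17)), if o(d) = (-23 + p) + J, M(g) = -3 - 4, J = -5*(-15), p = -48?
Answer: 17161/4 ≈ 4290.3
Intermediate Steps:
J = 75
M(g) = -7
o(d) = 4 (o(d) = (-23 - 48) + 75 = -71 + 75 = 4)
(138 + M(10))**2/o(v(1, -17)) = (138 - 7)**2/4 = 131**2*(1/4) = 17161*(1/4) = 17161/4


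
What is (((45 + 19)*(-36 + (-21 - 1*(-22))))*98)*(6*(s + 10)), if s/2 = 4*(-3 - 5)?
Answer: 71124480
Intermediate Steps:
s = -64 (s = 2*(4*(-3 - 5)) = 2*(4*(-8)) = 2*(-32) = -64)
(((45 + 19)*(-36 + (-21 - 1*(-22))))*98)*(6*(s + 10)) = (((45 + 19)*(-36 + (-21 - 1*(-22))))*98)*(6*(-64 + 10)) = ((64*(-36 + (-21 + 22)))*98)*(6*(-54)) = ((64*(-36 + 1))*98)*(-324) = ((64*(-35))*98)*(-324) = -2240*98*(-324) = -219520*(-324) = 71124480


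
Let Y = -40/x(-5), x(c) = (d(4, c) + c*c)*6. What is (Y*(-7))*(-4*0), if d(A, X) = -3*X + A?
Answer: 0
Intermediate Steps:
d(A, X) = A - 3*X
x(c) = 24 - 18*c + 6*c² (x(c) = ((4 - 3*c) + c*c)*6 = ((4 - 3*c) + c²)*6 = (4 + c² - 3*c)*6 = 24 - 18*c + 6*c²)
Y = -5/33 (Y = -40/(24 - 18*(-5) + 6*(-5)²) = -40/(24 + 90 + 6*25) = -40/(24 + 90 + 150) = -40/264 = -40*1/264 = -5/33 ≈ -0.15152)
(Y*(-7))*(-4*0) = (-5/33*(-7))*(-4*0) = (35/33)*0 = 0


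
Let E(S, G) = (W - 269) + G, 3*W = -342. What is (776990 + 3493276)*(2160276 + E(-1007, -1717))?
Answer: 9215985594816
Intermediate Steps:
W = -114 (W = (⅓)*(-342) = -114)
E(S, G) = -383 + G (E(S, G) = (-114 - 269) + G = -383 + G)
(776990 + 3493276)*(2160276 + E(-1007, -1717)) = (776990 + 3493276)*(2160276 + (-383 - 1717)) = 4270266*(2160276 - 2100) = 4270266*2158176 = 9215985594816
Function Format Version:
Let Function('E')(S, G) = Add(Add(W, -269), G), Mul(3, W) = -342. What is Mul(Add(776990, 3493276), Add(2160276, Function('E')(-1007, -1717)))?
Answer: 9215985594816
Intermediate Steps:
W = -114 (W = Mul(Rational(1, 3), -342) = -114)
Function('E')(S, G) = Add(-383, G) (Function('E')(S, G) = Add(Add(-114, -269), G) = Add(-383, G))
Mul(Add(776990, 3493276), Add(2160276, Function('E')(-1007, -1717))) = Mul(Add(776990, 3493276), Add(2160276, Add(-383, -1717))) = Mul(4270266, Add(2160276, -2100)) = Mul(4270266, 2158176) = 9215985594816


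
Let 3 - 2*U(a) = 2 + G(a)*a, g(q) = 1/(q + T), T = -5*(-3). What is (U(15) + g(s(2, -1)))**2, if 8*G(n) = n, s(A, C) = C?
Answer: 2283121/12544 ≈ 182.01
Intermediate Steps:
T = 15
G(n) = n/8
g(q) = 1/(15 + q) (g(q) = 1/(q + 15) = 1/(15 + q))
U(a) = 1/2 - a**2/16 (U(a) = 3/2 - (2 + (a/8)*a)/2 = 3/2 - (2 + a**2/8)/2 = 3/2 + (-1 - a**2/16) = 1/2 - a**2/16)
(U(15) + g(s(2, -1)))**2 = ((1/2 - 1/16*15**2) + 1/(15 - 1))**2 = ((1/2 - 1/16*225) + 1/14)**2 = ((1/2 - 225/16) + 1/14)**2 = (-217/16 + 1/14)**2 = (-1511/112)**2 = 2283121/12544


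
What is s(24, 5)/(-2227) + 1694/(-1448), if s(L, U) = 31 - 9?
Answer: -1902197/1612348 ≈ -1.1798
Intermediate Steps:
s(L, U) = 22
s(24, 5)/(-2227) + 1694/(-1448) = 22/(-2227) + 1694/(-1448) = 22*(-1/2227) + 1694*(-1/1448) = -22/2227 - 847/724 = -1902197/1612348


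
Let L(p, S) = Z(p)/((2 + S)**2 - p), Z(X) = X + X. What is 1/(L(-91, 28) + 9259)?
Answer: 991/9175487 ≈ 0.00010801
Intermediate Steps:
Z(X) = 2*X
L(p, S) = 2*p/((2 + S)**2 - p) (L(p, S) = (2*p)/((2 + S)**2 - p) = 2*p/((2 + S)**2 - p))
1/(L(-91, 28) + 9259) = 1/(-2*(-91)/(-91 - (2 + 28)**2) + 9259) = 1/(-2*(-91)/(-91 - 1*30**2) + 9259) = 1/(-2*(-91)/(-91 - 1*900) + 9259) = 1/(-2*(-91)/(-91 - 900) + 9259) = 1/(-2*(-91)/(-991) + 9259) = 1/(-2*(-91)*(-1/991) + 9259) = 1/(-182/991 + 9259) = 1/(9175487/991) = 991/9175487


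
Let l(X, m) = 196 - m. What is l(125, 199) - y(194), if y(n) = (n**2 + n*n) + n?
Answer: -75469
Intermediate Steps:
y(n) = n + 2*n**2 (y(n) = (n**2 + n**2) + n = 2*n**2 + n = n + 2*n**2)
l(125, 199) - y(194) = (196 - 1*199) - 194*(1 + 2*194) = (196 - 199) - 194*(1 + 388) = -3 - 194*389 = -3 - 1*75466 = -3 - 75466 = -75469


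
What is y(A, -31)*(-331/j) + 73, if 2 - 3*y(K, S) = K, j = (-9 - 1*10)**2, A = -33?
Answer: 67474/1083 ≈ 62.303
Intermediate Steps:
j = 361 (j = (-9 - 10)**2 = (-19)**2 = 361)
y(K, S) = 2/3 - K/3
y(A, -31)*(-331/j) + 73 = (2/3 - 1/3*(-33))*(-331/361) + 73 = (2/3 + 11)*(-331*1/361) + 73 = (35/3)*(-331/361) + 73 = -11585/1083 + 73 = 67474/1083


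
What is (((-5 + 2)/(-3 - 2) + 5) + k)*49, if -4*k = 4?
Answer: 1127/5 ≈ 225.40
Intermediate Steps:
k = -1 (k = -¼*4 = -1)
(((-5 + 2)/(-3 - 2) + 5) + k)*49 = (((-5 + 2)/(-3 - 2) + 5) - 1)*49 = ((-3/(-5) + 5) - 1)*49 = ((-3*(-⅕) + 5) - 1)*49 = ((⅗ + 5) - 1)*49 = (28/5 - 1)*49 = (23/5)*49 = 1127/5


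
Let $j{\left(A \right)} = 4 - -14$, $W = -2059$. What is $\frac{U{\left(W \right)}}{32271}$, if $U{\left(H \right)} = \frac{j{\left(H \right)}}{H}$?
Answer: $- \frac{6}{22148663} \approx -2.709 \cdot 10^{-7}$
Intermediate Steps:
$j{\left(A \right)} = 18$ ($j{\left(A \right)} = 4 + 14 = 18$)
$U{\left(H \right)} = \frac{18}{H}$
$\frac{U{\left(W \right)}}{32271} = \frac{18 \frac{1}{-2059}}{32271} = 18 \left(- \frac{1}{2059}\right) \frac{1}{32271} = \left(- \frac{18}{2059}\right) \frac{1}{32271} = - \frac{6}{22148663}$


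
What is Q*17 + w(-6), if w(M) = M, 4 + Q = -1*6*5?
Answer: -584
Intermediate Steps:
Q = -34 (Q = -4 - 1*6*5 = -4 - 6*5 = -4 - 30 = -34)
Q*17 + w(-6) = -34*17 - 6 = -578 - 6 = -584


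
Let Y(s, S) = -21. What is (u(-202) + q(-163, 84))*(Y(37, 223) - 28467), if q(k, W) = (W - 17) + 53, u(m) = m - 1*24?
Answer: 3019728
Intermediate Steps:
u(m) = -24 + m (u(m) = m - 24 = -24 + m)
q(k, W) = 36 + W (q(k, W) = (-17 + W) + 53 = 36 + W)
(u(-202) + q(-163, 84))*(Y(37, 223) - 28467) = ((-24 - 202) + (36 + 84))*(-21 - 28467) = (-226 + 120)*(-28488) = -106*(-28488) = 3019728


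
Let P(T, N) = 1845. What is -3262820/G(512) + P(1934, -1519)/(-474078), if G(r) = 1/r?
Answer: -263992521380455/158026 ≈ -1.6706e+9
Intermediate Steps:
-3262820/G(512) + P(1934, -1519)/(-474078) = -3262820/(1/512) + 1845/(-474078) = -3262820/1/512 + 1845*(-1/474078) = -3262820*512 - 615/158026 = -1670563840 - 615/158026 = -263992521380455/158026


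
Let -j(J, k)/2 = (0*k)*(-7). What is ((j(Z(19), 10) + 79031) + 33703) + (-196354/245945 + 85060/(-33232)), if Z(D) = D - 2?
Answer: 230343767708583/2043311060 ≈ 1.1273e+5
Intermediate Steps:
Z(D) = -2 + D
j(J, k) = 0 (j(J, k) = -2*0*k*(-7) = -0*(-7) = -2*0 = 0)
((j(Z(19), 10) + 79031) + 33703) + (-196354/245945 + 85060/(-33232)) = ((0 + 79031) + 33703) + (-196354/245945 + 85060/(-33232)) = (79031 + 33703) + (-196354*1/245945 + 85060*(-1/33232)) = 112734 + (-196354/245945 - 21265/8308) = 112734 - 6861329457/2043311060 = 230343767708583/2043311060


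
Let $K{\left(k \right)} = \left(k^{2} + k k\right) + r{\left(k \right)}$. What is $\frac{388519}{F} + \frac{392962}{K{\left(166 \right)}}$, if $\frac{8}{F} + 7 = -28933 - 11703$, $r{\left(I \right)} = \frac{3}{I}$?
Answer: $- \frac{144461599827004079}{73188760} \approx -1.9738 \cdot 10^{9}$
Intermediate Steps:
$F = - \frac{8}{40643}$ ($F = \frac{8}{-7 - 40636} = \frac{8}{-40643} = 8 \left(- \frac{1}{40643}\right) = - \frac{8}{40643} \approx -0.00019684$)
$K{\left(k \right)} = 2 k^{2} + \frac{3}{k}$ ($K{\left(k \right)} = \left(k^{2} + k k\right) + \frac{3}{k} = \left(k^{2} + k^{2}\right) + \frac{3}{k} = 2 k^{2} + \frac{3}{k}$)
$\frac{388519}{F} + \frac{392962}{K{\left(166 \right)}} = \frac{388519}{- \frac{8}{40643}} + \frac{392962}{\frac{1}{166} \left(3 + 2 \cdot 166^{3}\right)} = 388519 \left(- \frac{40643}{8}\right) + \frac{392962}{\frac{1}{166} \left(3 + 2 \cdot 4574296\right)} = - \frac{15790577717}{8} + \frac{392962}{\frac{1}{166} \left(3 + 9148592\right)} = - \frac{15790577717}{8} + \frac{392962}{\frac{1}{166} \cdot 9148595} = - \frac{15790577717}{8} + \frac{392962}{\frac{9148595}{166}} = - \frac{15790577717}{8} + 392962 \cdot \frac{166}{9148595} = - \frac{15790577717}{8} + \frac{65231692}{9148595} = - \frac{144461599827004079}{73188760}$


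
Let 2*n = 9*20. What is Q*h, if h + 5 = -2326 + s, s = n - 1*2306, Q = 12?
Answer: -54564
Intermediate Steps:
n = 90 (n = (9*20)/2 = (½)*180 = 90)
s = -2216 (s = 90 - 1*2306 = 90 - 2306 = -2216)
h = -4547 (h = -5 + (-2326 - 2216) = -5 - 4542 = -4547)
Q*h = 12*(-4547) = -54564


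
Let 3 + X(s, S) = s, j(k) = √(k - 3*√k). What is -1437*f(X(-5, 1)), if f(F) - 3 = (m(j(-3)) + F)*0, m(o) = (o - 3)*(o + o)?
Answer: -4311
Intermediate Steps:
m(o) = 2*o*(-3 + o) (m(o) = (-3 + o)*(2*o) = 2*o*(-3 + o))
X(s, S) = -3 + s
f(F) = 3 (f(F) = 3 + (2*√(-3 - 3*I*√3)*(-3 + √(-3 - 3*I*√3)) + F)*0 = 3 + (F + 2*√(-3 - 3*I*√3)*(-3 + √(-3 - 3*I*√3)))*0 = 3 + 0 = 3)
-1437*f(X(-5, 1)) = -1437*3 = -4311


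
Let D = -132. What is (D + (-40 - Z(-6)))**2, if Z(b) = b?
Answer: 27556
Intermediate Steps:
(D + (-40 - Z(-6)))**2 = (-132 + (-40 - 1*(-6)))**2 = (-132 + (-40 + 6))**2 = (-132 - 34)**2 = (-166)**2 = 27556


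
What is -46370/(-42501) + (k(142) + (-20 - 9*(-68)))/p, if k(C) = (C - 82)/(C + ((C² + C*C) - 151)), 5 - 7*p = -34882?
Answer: 8036180484774/6642476345717 ≈ 1.2098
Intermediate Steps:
p = 34887/7 (p = 5/7 - ⅐*(-34882) = 5/7 + 34882/7 = 34887/7 ≈ 4983.9)
k(C) = (-82 + C)/(-151 + C + 2*C²) (k(C) = (-82 + C)/(C + ((C² + C²) - 151)) = (-82 + C)/(C + (2*C² - 151)) = (-82 + C)/(C + (-151 + 2*C²)) = (-82 + C)/(-151 + C + 2*C²))
-46370/(-42501) + (k(142) + (-20 - 9*(-68)))/p = -46370/(-42501) + ((-82 + 142)/(-151 + 142 + 2*142²) + (-20 - 9*(-68)))/(34887/7) = -46370*(-1/42501) + (60/(-151 + 142 + 2*20164) + (-20 + 612))*(7/34887) = 46370/42501 + (60/(-151 + 142 + 40328) + 592)*(7/34887) = 46370/42501 + (60/40319 + 592)*(7/34887) = 46370/42501 + (23868908/40319)*(7/34887) = 46370/42501 + 167082356/1406608953 = 8036180484774/6642476345717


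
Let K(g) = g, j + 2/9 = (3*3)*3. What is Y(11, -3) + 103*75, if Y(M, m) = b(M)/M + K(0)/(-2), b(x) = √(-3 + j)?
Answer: 7725 + √214/33 ≈ 7725.4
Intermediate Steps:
j = 241/9 (j = -2/9 + (3*3)*3 = -2/9 + 9*3 = -2/9 + 27 = 241/9 ≈ 26.778)
b(x) = √214/3 (b(x) = √(-3 + 241/9) = √(214/9) = √214/3)
Y(M, m) = √214/(3*M) (Y(M, m) = (√214/3)/M + 0/(-2) = √214/(3*M) + 0*(-½) = √214/(3*M) + 0 = √214/(3*M))
Y(11, -3) + 103*75 = (⅓)*√214/11 + 103*75 = (⅓)*√214*(1/11) + 7725 = √214/33 + 7725 = 7725 + √214/33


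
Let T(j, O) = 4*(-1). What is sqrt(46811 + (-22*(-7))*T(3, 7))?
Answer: sqrt(46195) ≈ 214.93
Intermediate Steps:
T(j, O) = -4
sqrt(46811 + (-22*(-7))*T(3, 7)) = sqrt(46811 - 22*(-7)*(-4)) = sqrt(46811 + 154*(-4)) = sqrt(46811 - 616) = sqrt(46195)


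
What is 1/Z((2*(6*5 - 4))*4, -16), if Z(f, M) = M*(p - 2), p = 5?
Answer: -1/48 ≈ -0.020833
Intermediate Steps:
Z(f, M) = 3*M (Z(f, M) = M*(5 - 2) = M*3 = 3*M)
1/Z((2*(6*5 - 4))*4, -16) = 1/(3*(-16)) = 1/(-48) = -1/48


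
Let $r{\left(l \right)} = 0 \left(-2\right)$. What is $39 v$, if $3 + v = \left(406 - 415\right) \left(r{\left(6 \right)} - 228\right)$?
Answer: $79911$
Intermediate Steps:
$r{\left(l \right)} = 0$
$v = 2049$ ($v = -3 + \left(406 - 415\right) \left(0 - 228\right) = -3 - -2052 = -3 + 2052 = 2049$)
$39 v = 39 \cdot 2049 = 79911$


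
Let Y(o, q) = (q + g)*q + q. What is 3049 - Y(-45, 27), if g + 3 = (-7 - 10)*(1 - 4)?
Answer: 997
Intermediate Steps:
g = 48 (g = -3 + (-7 - 10)*(1 - 4) = -3 - 17*(-3) = -3 + 51 = 48)
Y(o, q) = q + q*(48 + q) (Y(o, q) = (q + 48)*q + q = (48 + q)*q + q = q*(48 + q) + q = q + q*(48 + q))
3049 - Y(-45, 27) = 3049 - 27*(49 + 27) = 3049 - 27*76 = 3049 - 1*2052 = 3049 - 2052 = 997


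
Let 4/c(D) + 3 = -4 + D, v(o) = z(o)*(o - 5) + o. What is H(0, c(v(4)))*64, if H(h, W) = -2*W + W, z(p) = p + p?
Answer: 256/11 ≈ 23.273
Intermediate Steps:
z(p) = 2*p
v(o) = o + 2*o*(-5 + o) (v(o) = (2*o)*(o - 5) + o = (2*o)*(-5 + o) + o = 2*o*(-5 + o) + o = o + 2*o*(-5 + o))
c(D) = 4/(-7 + D) (c(D) = 4/(-3 + (-4 + D)) = 4/(-7 + D))
H(h, W) = -W
H(0, c(v(4)))*64 = -4/(-7 + 4*(-9 + 2*4))*64 = -4/(-7 + 4*(-9 + 8))*64 = -4/(-7 + 4*(-1))*64 = -4/(-7 - 4)*64 = -4/(-11)*64 = -4*(-1)/11*64 = -1*(-4/11)*64 = (4/11)*64 = 256/11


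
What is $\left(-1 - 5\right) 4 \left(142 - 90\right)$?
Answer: $-1248$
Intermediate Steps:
$\left(-1 - 5\right) 4 \left(142 - 90\right) = \left(-6\right) 4 \cdot 52 = \left(-24\right) 52 = -1248$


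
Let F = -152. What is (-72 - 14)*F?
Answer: 13072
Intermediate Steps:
(-72 - 14)*F = (-72 - 14)*(-152) = -86*(-152) = 13072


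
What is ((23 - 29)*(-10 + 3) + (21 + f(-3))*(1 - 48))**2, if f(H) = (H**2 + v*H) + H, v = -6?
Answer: 4297329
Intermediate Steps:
f(H) = H**2 - 5*H (f(H) = (H**2 - 6*H) + H = H**2 - 5*H)
((23 - 29)*(-10 + 3) + (21 + f(-3))*(1 - 48))**2 = ((23 - 29)*(-10 + 3) + (21 - 3*(-5 - 3))*(1 - 48))**2 = (-6*(-7) + (21 - 3*(-8))*(-47))**2 = (42 + (21 + 24)*(-47))**2 = (42 + 45*(-47))**2 = (42 - 2115)**2 = (-2073)**2 = 4297329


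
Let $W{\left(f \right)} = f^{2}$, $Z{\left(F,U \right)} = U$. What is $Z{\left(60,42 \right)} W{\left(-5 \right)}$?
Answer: $1050$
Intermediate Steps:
$Z{\left(60,42 \right)} W{\left(-5 \right)} = 42 \left(-5\right)^{2} = 42 \cdot 25 = 1050$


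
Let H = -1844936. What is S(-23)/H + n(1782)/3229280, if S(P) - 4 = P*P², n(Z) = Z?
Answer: 2660338037/372363432880 ≈ 0.0071445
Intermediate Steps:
S(P) = 4 + P³ (S(P) = 4 + P*P² = 4 + P³)
S(-23)/H + n(1782)/3229280 = (4 + (-23)³)/(-1844936) + 1782/3229280 = (4 - 12167)*(-1/1844936) + 1782*(1/3229280) = -12163*(-1/1844936) + 891/1614640 = 12163/1844936 + 891/1614640 = 2660338037/372363432880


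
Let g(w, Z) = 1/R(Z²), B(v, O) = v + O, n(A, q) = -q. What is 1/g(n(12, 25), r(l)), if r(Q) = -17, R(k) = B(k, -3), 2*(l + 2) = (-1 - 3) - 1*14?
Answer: 286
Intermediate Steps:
l = -11 (l = -2 + ((-1 - 3) - 1*14)/2 = -2 + (-4 - 14)/2 = -2 + (½)*(-18) = -2 - 9 = -11)
B(v, O) = O + v
R(k) = -3 + k
g(w, Z) = 1/(-3 + Z²)
1/g(n(12, 25), r(l)) = 1/(1/(-3 + (-17)²)) = 1/(1/(-3 + 289)) = 1/(1/286) = 286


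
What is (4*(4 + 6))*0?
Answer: 0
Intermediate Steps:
(4*(4 + 6))*0 = (4*10)*0 = 40*0 = 0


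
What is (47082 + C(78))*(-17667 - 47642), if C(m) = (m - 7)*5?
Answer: -3098063033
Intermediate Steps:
C(m) = -35 + 5*m (C(m) = (-7 + m)*5 = -35 + 5*m)
(47082 + C(78))*(-17667 - 47642) = (47082 + (-35 + 5*78))*(-17667 - 47642) = (47082 + (-35 + 390))*(-65309) = (47082 + 355)*(-65309) = 47437*(-65309) = -3098063033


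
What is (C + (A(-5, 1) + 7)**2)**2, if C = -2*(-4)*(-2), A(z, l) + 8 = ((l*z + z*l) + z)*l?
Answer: 57600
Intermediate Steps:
A(z, l) = -8 + l*(z + 2*l*z) (A(z, l) = -8 + ((l*z + z*l) + z)*l = -8 + ((l*z + l*z) + z)*l = -8 + (2*l*z + z)*l = -8 + (z + 2*l*z)*l = -8 + l*(z + 2*l*z))
C = -16 (C = 8*(-2) = -16)
(C + (A(-5, 1) + 7)**2)**2 = (-16 + ((-8 + 1*(-5) + 2*(-5)*1**2) + 7)**2)**2 = (-16 + ((-8 - 5 + 2*(-5)*1) + 7)**2)**2 = (-16 + ((-8 - 5 - 10) + 7)**2)**2 = (-16 + (-23 + 7)**2)**2 = (-16 + (-16)**2)**2 = (-16 + 256)**2 = 240**2 = 57600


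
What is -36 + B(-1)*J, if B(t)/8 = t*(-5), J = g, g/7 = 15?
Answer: 4164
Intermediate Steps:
g = 105 (g = 7*15 = 105)
J = 105
B(t) = -40*t (B(t) = 8*(t*(-5)) = 8*(-5*t) = -40*t)
-36 + B(-1)*J = -36 - 40*(-1)*105 = -36 + 40*105 = -36 + 4200 = 4164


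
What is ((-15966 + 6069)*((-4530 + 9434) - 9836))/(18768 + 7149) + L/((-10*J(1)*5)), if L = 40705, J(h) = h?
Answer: 92376581/86390 ≈ 1069.3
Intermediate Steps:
((-15966 + 6069)*((-4530 + 9434) - 9836))/(18768 + 7149) + L/((-10*J(1)*5)) = ((-15966 + 6069)*((-4530 + 9434) - 9836))/(18768 + 7149) + 40705/((-10*1*5)) = -9897*(4904 - 9836)/25917 + 40705/((-10*5)) = -9897*(-4932)*(1/25917) + 40705/(-50) = 48812004*(1/25917) + 40705*(-1/50) = 16270668/8639 - 8141/10 = 92376581/86390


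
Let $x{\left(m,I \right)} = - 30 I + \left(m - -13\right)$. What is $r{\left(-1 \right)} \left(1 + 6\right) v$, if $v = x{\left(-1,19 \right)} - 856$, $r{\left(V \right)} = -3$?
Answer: $29694$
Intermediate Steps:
$x{\left(m,I \right)} = 13 + m - 30 I$ ($x{\left(m,I \right)} = - 30 I + \left(m + 13\right) = - 30 I + \left(13 + m\right) = 13 + m - 30 I$)
$v = -1414$ ($v = \left(13 - 1 - 570\right) - 856 = -558 - 856 = -1414$)
$r{\left(-1 \right)} \left(1 + 6\right) v = - 3 \left(1 + 6\right) \left(-1414\right) = \left(-3\right) 7 \left(-1414\right) = \left(-21\right) \left(-1414\right) = 29694$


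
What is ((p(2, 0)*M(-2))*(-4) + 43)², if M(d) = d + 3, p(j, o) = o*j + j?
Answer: 1225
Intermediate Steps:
p(j, o) = j + j*o (p(j, o) = j*o + j = j + j*o)
M(d) = 3 + d
((p(2, 0)*M(-2))*(-4) + 43)² = (((2*(1 + 0))*(3 - 2))*(-4) + 43)² = (((2*1)*1)*(-4) + 43)² = ((2*1)*(-4) + 43)² = (2*(-4) + 43)² = (-8 + 43)² = 35² = 1225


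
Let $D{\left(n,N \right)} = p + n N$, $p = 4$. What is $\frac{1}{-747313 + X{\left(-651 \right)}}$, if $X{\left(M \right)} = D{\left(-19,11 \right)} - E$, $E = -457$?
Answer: $- \frac{1}{747061} \approx -1.3386 \cdot 10^{-6}$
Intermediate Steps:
$D{\left(n,N \right)} = 4 + N n$ ($D{\left(n,N \right)} = 4 + n N = 4 + N n$)
$X{\left(M \right)} = 252$ ($X{\left(M \right)} = \left(4 + 11 \left(-19\right)\right) - -457 = \left(4 - 209\right) + 457 = -205 + 457 = 252$)
$\frac{1}{-747313 + X{\left(-651 \right)}} = \frac{1}{-747313 + 252} = \frac{1}{-747061} = - \frac{1}{747061}$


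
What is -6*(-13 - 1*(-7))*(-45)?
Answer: -1620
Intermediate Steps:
-6*(-13 - 1*(-7))*(-45) = -6*(-13 + 7)*(-45) = -6*(-6)*(-45) = 36*(-45) = -1620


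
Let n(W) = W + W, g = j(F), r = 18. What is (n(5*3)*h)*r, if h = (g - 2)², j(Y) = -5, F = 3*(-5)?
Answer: 26460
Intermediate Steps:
F = -15
g = -5
n(W) = 2*W
h = 49 (h = (-5 - 2)² = (-7)² = 49)
(n(5*3)*h)*r = ((2*(5*3))*49)*18 = ((2*15)*49)*18 = (30*49)*18 = 1470*18 = 26460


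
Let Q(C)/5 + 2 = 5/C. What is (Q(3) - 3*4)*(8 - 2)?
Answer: -82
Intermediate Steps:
Q(C) = -10 + 25/C (Q(C) = -10 + 5*(5/C) = -10 + 25/C)
(Q(3) - 3*4)*(8 - 2) = ((-10 + 25/3) - 3*4)*(8 - 2) = ((-10 + 25*(⅓)) - 12)*6 = ((-10 + 25/3) - 12)*6 = (-5/3 - 12)*6 = -41/3*6 = -82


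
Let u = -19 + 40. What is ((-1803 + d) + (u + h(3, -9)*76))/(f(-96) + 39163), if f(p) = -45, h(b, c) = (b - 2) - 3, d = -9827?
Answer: -11761/39118 ≈ -0.30065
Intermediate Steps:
u = 21
h(b, c) = -5 + b (h(b, c) = (-2 + b) - 3 = -5 + b)
((-1803 + d) + (u + h(3, -9)*76))/(f(-96) + 39163) = ((-1803 - 9827) + (21 + (-5 + 3)*76))/(-45 + 39163) = (-11630 + (21 - 2*76))/39118 = (-11630 + (21 - 152))*(1/39118) = (-11630 - 131)*(1/39118) = -11761*1/39118 = -11761/39118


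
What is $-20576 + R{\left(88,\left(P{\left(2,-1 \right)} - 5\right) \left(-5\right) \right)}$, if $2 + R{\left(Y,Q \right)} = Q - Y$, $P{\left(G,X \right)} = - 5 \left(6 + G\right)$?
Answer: $-20441$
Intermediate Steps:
$P{\left(G,X \right)} = -30 - 5 G$
$R{\left(Y,Q \right)} = -2 + Q - Y$ ($R{\left(Y,Q \right)} = -2 + \left(Q - Y\right) = -2 + Q - Y$)
$-20576 + R{\left(88,\left(P{\left(2,-1 \right)} - 5\right) \left(-5\right) \right)} = -20576 - \left(90 - \left(\left(-30 - 10\right) - 5\right) \left(-5\right)\right) = -20576 - \left(90 - \left(-40 - 5\right) \left(-5\right)\right) = -20576 - -135 = -20576 + 135 = -20441$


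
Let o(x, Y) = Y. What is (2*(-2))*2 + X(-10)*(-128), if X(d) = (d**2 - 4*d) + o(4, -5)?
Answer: -17288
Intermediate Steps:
X(d) = -5 + d**2 - 4*d (X(d) = (d**2 - 4*d) - 5 = -5 + d**2 - 4*d)
(2*(-2))*2 + X(-10)*(-128) = (2*(-2))*2 + (-5 + (-10)**2 - 4*(-10))*(-128) = -4*2 + (-5 + 100 + 40)*(-128) = -8 + 135*(-128) = -8 - 17280 = -17288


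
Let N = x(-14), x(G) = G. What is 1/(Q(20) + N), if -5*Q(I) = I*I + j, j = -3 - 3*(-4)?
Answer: -5/479 ≈ -0.010438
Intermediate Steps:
N = -14
j = 9 (j = -3 + 12 = 9)
Q(I) = -9/5 - I²/5 (Q(I) = -(I*I + 9)/5 = -(I² + 9)/5 = -(9 + I²)/5 = -9/5 - I²/5)
1/(Q(20) + N) = 1/((-9/5 - ⅕*20²) - 14) = 1/((-9/5 - ⅕*400) - 14) = 1/((-9/5 - 80) - 14) = 1/(-409/5 - 14) = 1/(-479/5) = -5/479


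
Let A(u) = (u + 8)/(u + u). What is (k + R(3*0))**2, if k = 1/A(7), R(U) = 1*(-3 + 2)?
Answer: 1/225 ≈ 0.0044444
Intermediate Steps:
A(u) = (8 + u)/(2*u) (A(u) = (8 + u)/((2*u)) = (8 + u)*(1/(2*u)) = (8 + u)/(2*u))
R(U) = -1 (R(U) = 1*(-1) = -1)
k = 14/15 (k = 1/((1/2)*(8 + 7)/7) = 1/((1/2)*(1/7)*15) = 1/(15/14) = 14/15 ≈ 0.93333)
(k + R(3*0))**2 = (14/15 - 1)**2 = (-1/15)**2 = 1/225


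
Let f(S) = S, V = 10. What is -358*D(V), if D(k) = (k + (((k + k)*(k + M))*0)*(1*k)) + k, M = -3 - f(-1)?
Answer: -7160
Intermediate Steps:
M = -2 (M = -3 - 1*(-1) = -3 + 1 = -2)
D(k) = 2*k (D(k) = (k + (((k + k)*(k - 2))*0)*(1*k)) + k = (k + (((2*k)*(-2 + k))*0)*k) + k = (k + ((2*k*(-2 + k))*0)*k) + k = (k + 0*k) + k = (k + 0) + k = k + k = 2*k)
-358*D(V) = -716*10 = -358*20 = -7160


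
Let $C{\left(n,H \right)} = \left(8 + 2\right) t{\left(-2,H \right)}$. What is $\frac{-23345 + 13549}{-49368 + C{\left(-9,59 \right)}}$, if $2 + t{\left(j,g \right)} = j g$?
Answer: $\frac{2449}{12642} \approx 0.19372$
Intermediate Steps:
$t{\left(j,g \right)} = -2 + g j$ ($t{\left(j,g \right)} = -2 + j g = -2 + g j$)
$C{\left(n,H \right)} = -20 - 20 H$ ($C{\left(n,H \right)} = \left(8 + 2\right) \left(-2 + H \left(-2\right)\right) = 10 \left(-2 - 2 H\right) = -20 - 20 H$)
$\frac{-23345 + 13549}{-49368 + C{\left(-9,59 \right)}} = \frac{-23345 + 13549}{-49368 - 1200} = - \frac{9796}{-49368 - 1200} = - \frac{9796}{-50568} = \left(-9796\right) \left(- \frac{1}{50568}\right) = \frac{2449}{12642}$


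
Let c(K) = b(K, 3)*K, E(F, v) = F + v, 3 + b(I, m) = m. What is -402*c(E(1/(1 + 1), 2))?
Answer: 0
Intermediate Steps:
b(I, m) = -3 + m
c(K) = 0 (c(K) = (-3 + 3)*K = 0*K = 0)
-402*c(E(1/(1 + 1), 2)) = -402*0 = 0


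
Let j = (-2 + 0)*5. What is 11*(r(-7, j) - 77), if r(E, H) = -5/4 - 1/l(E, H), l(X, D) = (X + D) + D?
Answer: -92917/108 ≈ -860.34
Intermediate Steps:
l(X, D) = X + 2*D (l(X, D) = (D + X) + D = X + 2*D)
j = -10 (j = -2*5 = -10)
r(E, H) = -5/4 - 1/(E + 2*H)
11*(r(-7, j) - 77) = 11*((-4 - 10*(-10) - 5*(-7))/(4*(-7 + 2*(-10))) - 77) = 11*((-4 + 100 + 35)/(4*(-7 - 20)) - 77) = 11*((1/4)*131/(-27) - 77) = 11*((1/4)*(-1/27)*131 - 77) = 11*(-131/108 - 77) = 11*(-8447/108) = -92917/108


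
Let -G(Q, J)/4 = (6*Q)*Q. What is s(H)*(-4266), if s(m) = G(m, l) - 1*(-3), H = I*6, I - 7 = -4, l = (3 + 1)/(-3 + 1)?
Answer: 33159618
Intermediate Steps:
l = -2 (l = 4/(-2) = 4*(-½) = -2)
I = 3 (I = 7 - 4 = 3)
H = 18 (H = 3*6 = 18)
G(Q, J) = -24*Q² (G(Q, J) = -4*6*Q*Q = -24*Q²)
s(m) = 3 - 24*m² (s(m) = -24*m² - 1*(-3) = -24*m² + 3 = 3 - 24*m²)
s(H)*(-4266) = (3 - 24*18²)*(-4266) = (3 - 24*324)*(-4266) = (3 - 7776)*(-4266) = -7773*(-4266) = 33159618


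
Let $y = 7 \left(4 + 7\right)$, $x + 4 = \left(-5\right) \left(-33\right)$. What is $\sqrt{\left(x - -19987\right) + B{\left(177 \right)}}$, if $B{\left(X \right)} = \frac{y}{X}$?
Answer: $\frac{\sqrt{631230321}}{177} \approx 141.95$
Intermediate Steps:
$x = 161$ ($x = -4 - -165 = -4 + 165 = 161$)
$y = 77$ ($y = 7 \cdot 11 = 77$)
$B{\left(X \right)} = \frac{77}{X}$
$\sqrt{\left(x - -19987\right) + B{\left(177 \right)}} = \sqrt{\left(161 - -19987\right) + \frac{77}{177}} = \sqrt{\left(161 + 19987\right) + 77 \cdot \frac{1}{177}} = \sqrt{20148 + \frac{77}{177}} = \sqrt{\frac{3566273}{177}} = \frac{\sqrt{631230321}}{177}$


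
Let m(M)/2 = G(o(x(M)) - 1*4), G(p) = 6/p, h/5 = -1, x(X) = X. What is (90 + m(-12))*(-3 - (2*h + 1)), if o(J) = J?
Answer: 1071/2 ≈ 535.50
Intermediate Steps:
h = -5 (h = 5*(-1) = -5)
m(M) = 12/(-4 + M) (m(M) = 2*(6/(M - 1*4)) = 2*(6/(M - 4)) = 2*(6/(-4 + M)) = 12/(-4 + M))
(90 + m(-12))*(-3 - (2*h + 1)) = (90 + 12/(-4 - 12))*(-3 - (2*(-5) + 1)) = (90 + 12/(-16))*(-3 - (-10 + 1)) = (90 + 12*(-1/16))*(-3 - 1*(-9)) = (90 - ¾)*(-3 + 9) = (357/4)*6 = 1071/2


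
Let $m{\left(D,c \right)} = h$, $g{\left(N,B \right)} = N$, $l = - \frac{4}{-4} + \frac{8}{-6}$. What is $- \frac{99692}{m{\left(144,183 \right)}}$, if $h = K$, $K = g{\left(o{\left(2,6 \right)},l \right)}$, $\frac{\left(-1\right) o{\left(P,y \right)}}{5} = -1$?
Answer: $- \frac{99692}{5} \approx -19938.0$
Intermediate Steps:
$o{\left(P,y \right)} = 5$ ($o{\left(P,y \right)} = \left(-5\right) \left(-1\right) = 5$)
$l = - \frac{1}{3}$ ($l = \left(-4\right) \left(- \frac{1}{4}\right) + 8 \left(- \frac{1}{6}\right) = 1 - \frac{4}{3} = - \frac{1}{3} \approx -0.33333$)
$K = 5$
$h = 5$
$m{\left(D,c \right)} = 5$
$- \frac{99692}{m{\left(144,183 \right)}} = - \frac{99692}{5}$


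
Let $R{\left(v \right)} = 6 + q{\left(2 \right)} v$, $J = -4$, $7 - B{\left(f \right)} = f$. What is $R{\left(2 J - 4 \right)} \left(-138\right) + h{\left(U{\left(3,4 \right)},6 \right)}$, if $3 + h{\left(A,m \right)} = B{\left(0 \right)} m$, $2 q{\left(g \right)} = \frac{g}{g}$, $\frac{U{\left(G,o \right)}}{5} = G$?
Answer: $39$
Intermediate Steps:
$B{\left(f \right)} = 7 - f$
$U{\left(G,o \right)} = 5 G$
$q{\left(g \right)} = \frac{1}{2}$ ($q{\left(g \right)} = \frac{g \frac{1}{g}}{2} = \frac{1}{2} \cdot 1 = \frac{1}{2}$)
$h{\left(A,m \right)} = -3 + 7 m$ ($h{\left(A,m \right)} = -3 + \left(7 - 0\right) m = -3 + \left(7 + 0\right) m = -3 + 7 m$)
$R{\left(v \right)} = 6 + \frac{v}{2}$
$R{\left(2 J - 4 \right)} \left(-138\right) + h{\left(U{\left(3,4 \right)},6 \right)} = \left(6 + \frac{2 \left(-4\right) - 4}{2}\right) \left(-138\right) + \left(-3 + 7 \cdot 6\right) = \left(6 + \frac{-8 - 4}{2}\right) \left(-138\right) + \left(-3 + 42\right) = \left(6 + \frac{1}{2} \left(-12\right)\right) \left(-138\right) + 39 = \left(6 - 6\right) \left(-138\right) + 39 = 0 \left(-138\right) + 39 = 0 + 39 = 39$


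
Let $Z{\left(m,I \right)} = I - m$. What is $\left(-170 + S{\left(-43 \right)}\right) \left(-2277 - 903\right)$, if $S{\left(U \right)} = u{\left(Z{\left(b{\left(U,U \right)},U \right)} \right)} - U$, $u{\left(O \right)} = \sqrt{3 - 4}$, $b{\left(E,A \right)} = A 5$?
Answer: $403860 - 3180 i \approx 4.0386 \cdot 10^{5} - 3180.0 i$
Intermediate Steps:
$b{\left(E,A \right)} = 5 A$
$u{\left(O \right)} = i$ ($u{\left(O \right)} = \sqrt{-1} = i$)
$S{\left(U \right)} = i - U$
$\left(-170 + S{\left(-43 \right)}\right) \left(-2277 - 903\right) = \left(-170 + \left(i - -43\right)\right) \left(-2277 - 903\right) = \left(-170 + \left(i + 43\right)\right) \left(-3180\right) = \left(-170 + \left(43 + i\right)\right) \left(-3180\right) = \left(-127 + i\right) \left(-3180\right) = 403860 - 3180 i$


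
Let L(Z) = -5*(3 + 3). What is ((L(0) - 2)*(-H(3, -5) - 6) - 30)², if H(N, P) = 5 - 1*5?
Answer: 26244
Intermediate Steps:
H(N, P) = 0 (H(N, P) = 5 - 5 = 0)
L(Z) = -30 (L(Z) = -5*6 = -30)
((L(0) - 2)*(-H(3, -5) - 6) - 30)² = ((-30 - 2)*(-1*0 - 6) - 30)² = (-32*(0 - 6) - 30)² = (-32*(-6) - 30)² = (192 - 30)² = 162² = 26244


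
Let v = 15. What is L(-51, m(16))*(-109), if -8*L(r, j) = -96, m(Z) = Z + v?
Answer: -1308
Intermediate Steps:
m(Z) = 15 + Z (m(Z) = Z + 15 = 15 + Z)
L(r, j) = 12 (L(r, j) = -1/8*(-96) = 12)
L(-51, m(16))*(-109) = 12*(-109) = -1308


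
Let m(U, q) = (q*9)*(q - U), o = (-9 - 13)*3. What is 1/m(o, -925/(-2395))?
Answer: 229441/52945335 ≈ 0.0043335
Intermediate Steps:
o = -66 (o = -22*3 = -66)
m(U, q) = 9*q*(q - U) (m(U, q) = (9*q)*(q - U) = 9*q*(q - U))
1/m(o, -925/(-2395)) = 1/(9*(-925/(-2395))*(-925/(-2395) - 1*(-66))) = 1/(9*(-925*(-1/2395))*(-925*(-1/2395) + 66)) = 1/(9*(185/479)*(185/479 + 66)) = 1/(9*(185/479)*(31799/479)) = 1/(52945335/229441) = 229441/52945335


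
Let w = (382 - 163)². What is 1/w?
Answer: 1/47961 ≈ 2.0850e-5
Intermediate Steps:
w = 47961 (w = 219² = 47961)
1/w = 1/47961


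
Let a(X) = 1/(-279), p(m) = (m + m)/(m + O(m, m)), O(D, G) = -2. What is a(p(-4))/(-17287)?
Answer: 1/4823073 ≈ 2.0734e-7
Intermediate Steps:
p(m) = 2*m/(-2 + m) (p(m) = (m + m)/(m - 2) = (2*m)/(-2 + m) = 2*m/(-2 + m))
a(X) = -1/279
a(p(-4))/(-17287) = -1/279/(-17287) = -1/279*(-1/17287) = 1/4823073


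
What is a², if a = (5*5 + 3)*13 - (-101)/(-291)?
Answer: 11198507329/84681 ≈ 1.3224e+5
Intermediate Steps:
a = 105823/291 (a = (25 + 3)*13 - (-101)*(-1)/291 = 28*13 - 1*101/291 = 364 - 101/291 = 105823/291 ≈ 363.65)
a² = (105823/291)² = 11198507329/84681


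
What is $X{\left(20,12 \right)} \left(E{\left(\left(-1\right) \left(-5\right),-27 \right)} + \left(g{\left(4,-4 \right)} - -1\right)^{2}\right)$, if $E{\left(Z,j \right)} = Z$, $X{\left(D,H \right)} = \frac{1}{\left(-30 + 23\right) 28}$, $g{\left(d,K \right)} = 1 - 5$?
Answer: $- \frac{1}{14} \approx -0.071429$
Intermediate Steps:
$g{\left(d,K \right)} = -4$ ($g{\left(d,K \right)} = 1 - 5 = -4$)
$X{\left(D,H \right)} = - \frac{1}{196}$ ($X{\left(D,H \right)} = \frac{1}{-7} \cdot \frac{1}{28} = \left(- \frac{1}{7}\right) \frac{1}{28} = - \frac{1}{196}$)
$X{\left(20,12 \right)} \left(E{\left(\left(-1\right) \left(-5\right),-27 \right)} + \left(g{\left(4,-4 \right)} - -1\right)^{2}\right) = - \frac{\left(-1\right) \left(-5\right) + \left(-4 - -1\right)^{2}}{196} = - \frac{5 + \left(-4 + 1\right)^{2}}{196} = - \frac{5 + \left(-3\right)^{2}}{196} = - \frac{5 + 9}{196} = \left(- \frac{1}{196}\right) 14 = - \frac{1}{14}$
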